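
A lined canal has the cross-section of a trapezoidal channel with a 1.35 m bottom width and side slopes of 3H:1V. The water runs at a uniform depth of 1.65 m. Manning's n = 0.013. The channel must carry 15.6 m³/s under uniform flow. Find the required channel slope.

S = 0.00045

With bottom width b = 1.35 m and side slope z = 3: A = (b + zy)y = (1.35 + 3×1.65)×1.65 = 10.39 m²; P = b + 2y√(1+z²) = 1.35 + 2×1.65×3.162 = 11.79 m.
Hydraulic radius R = A/P = 10.39/11.79 = 0.882 m.
From Manning's equation, S = [nQ / (1 A R^(2/3))]² = [0.013 × 15.6 / (1 × 10.39 × 0.882^(2/3))]² = 0.00045.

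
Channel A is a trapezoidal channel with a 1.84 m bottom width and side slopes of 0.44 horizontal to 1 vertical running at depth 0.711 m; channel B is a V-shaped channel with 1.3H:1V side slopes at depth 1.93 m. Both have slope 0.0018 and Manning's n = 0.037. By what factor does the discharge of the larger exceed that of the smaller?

Channel A: With bottom width b = 1.84 m and side slope z = 0.44: A = (b + zy)y = (1.84 + 0.44×0.711)×0.711 = 1.531 m²; P = b + 2y√(1+z²) = 1.84 + 2×0.711×1.093 = 3.394 m. Hydraulic radius R = A/P = 1.531/3.394 = 0.4511 m. Q_A = (1/0.037)·1.531·0.4511^(2/3)·√0.0018 = 1.032 m³/s.
Channel B: For a triangular section with side slope z = 1.3: A = zy² = 1.3×1.93² = 4.842 m²; P = 2y√(1+z²) = 2×1.93×1.64 = 6.331 m. Hydraulic radius R = A/P = 4.842/6.331 = 0.7649 m. Q_B = (1/0.037)·4.842·0.7649^(2/3)·√0.0018 = 4.644 m³/s.
The larger discharge is 4.644 m³/s and the smaller is 1.032 m³/s; the ratio is 4.5.

4.5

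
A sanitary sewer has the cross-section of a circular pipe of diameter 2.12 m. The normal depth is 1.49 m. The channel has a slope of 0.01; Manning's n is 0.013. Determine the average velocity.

V = 5.65 m/s

For a circular section of diameter D = 2.12 m at depth y = 1.49 m, the central angle is θ = 2 arccos(1 − 2y/D) = 3.977 rad. Then A = (D²/8)(θ − sin θ) = 2.651 m² and P = Dθ/2 = 4.216 m.
Hydraulic radius R = A/P = 2.651/4.216 = 0.6288 m.
From Manning's equation, V = (1/n) R^(2/3) S^(1/2) = (1/0.013) × 0.6288^(2/3) × 0.01^(1/2) = 5.65 m/s.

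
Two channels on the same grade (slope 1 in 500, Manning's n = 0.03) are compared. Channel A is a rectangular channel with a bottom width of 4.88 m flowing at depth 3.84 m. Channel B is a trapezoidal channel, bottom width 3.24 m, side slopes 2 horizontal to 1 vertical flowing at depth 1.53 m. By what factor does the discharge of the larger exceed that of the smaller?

Channel A: Flow area A = b·y = 4.88 × 3.84 = 18.74 m². Wetted perimeter P = b + 2y = 4.88 + 2×3.84 = 12.56 m. Hydraulic radius R = A/P = 18.74/12.56 = 1.492 m. Q_A = (1/0.03)·18.74·1.492^(2/3)·√0.002 = 36.47 m³/s.
Channel B: With bottom width b = 3.24 m and side slope z = 2: A = (b + zy)y = (3.24 + 2×1.53)×1.53 = 9.639 m²; P = b + 2y√(1+z²) = 3.24 + 2×1.53×2.236 = 10.08 m. Hydraulic radius R = A/P = 9.639/10.08 = 0.956 m. Q_B = (1/0.03)·9.639·0.956^(2/3)·√0.002 = 13.94 m³/s.
The larger discharge is 36.47 m³/s and the smaller is 13.94 m³/s; the ratio is 2.62.

2.62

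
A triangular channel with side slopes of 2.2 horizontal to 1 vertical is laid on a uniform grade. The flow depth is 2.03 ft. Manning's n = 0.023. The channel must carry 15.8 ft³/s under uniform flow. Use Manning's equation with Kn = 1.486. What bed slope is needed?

S = 0.000808

For a triangular section with side slope z = 2.2: A = zy² = 2.2×2.03² = 9.066 ft²; P = 2y√(1+z²) = 2×2.03×2.417 = 9.811 ft.
Hydraulic radius R = A/P = 9.066/9.811 = 0.924 ft.
From Manning's equation, S = [nQ / (1.486 A R^(2/3))]² = [0.023 × 15.8 / (1.486 × 9.066 × 0.924^(2/3))]² = 0.000808.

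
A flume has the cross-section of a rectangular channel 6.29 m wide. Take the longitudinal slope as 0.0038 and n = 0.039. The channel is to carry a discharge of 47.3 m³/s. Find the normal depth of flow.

y_n = 3.42 m

Manning's equation rearranged: A R^(2/3) = nQ / (1·√S) = 0.039 × 47.3 / (√0.0038) = 29.92.
At y = 2.8 m: A R^(2/3) = 22.89 — low.
At y = 3.97 m: A R^(2/3) = 36.33 — high.
At y = 3.42 m: A R^(2/3) = 29.9 — matches.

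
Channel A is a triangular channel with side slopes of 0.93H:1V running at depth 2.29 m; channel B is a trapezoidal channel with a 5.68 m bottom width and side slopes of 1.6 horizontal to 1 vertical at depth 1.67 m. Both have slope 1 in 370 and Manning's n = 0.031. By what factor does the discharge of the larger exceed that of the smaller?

3.74

Channel A: For a triangular section with side slope z = 0.93: A = zy² = 0.93×2.29² = 4.877 m²; P = 2y√(1+z²) = 2×2.29×1.366 = 6.255 m. Hydraulic radius R = A/P = 4.877/6.255 = 0.7798 m. Q_A = (1/0.031)·4.877·0.7798^(2/3)·√0.002703 = 6.929 m³/s.
Channel B: With bottom width b = 5.68 m and side slope z = 1.6: A = (b + zy)y = (5.68 + 1.6×1.67)×1.67 = 13.95 m²; P = b + 2y√(1+z²) = 5.68 + 2×1.67×1.887 = 11.98 m. Hydraulic radius R = A/P = 13.95/11.98 = 1.164 m. Q_B = (1/0.031)·13.95·1.164^(2/3)·√0.002703 = 25.88 m³/s.
The larger discharge is 25.88 m³/s and the smaller is 6.929 m³/s; the ratio is 3.74.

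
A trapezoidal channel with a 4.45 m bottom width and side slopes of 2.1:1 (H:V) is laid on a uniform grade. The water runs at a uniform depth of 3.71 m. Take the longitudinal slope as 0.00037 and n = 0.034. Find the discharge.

With bottom width b = 4.45 m and side slope z = 2.1: A = (b + zy)y = (4.45 + 2.1×3.71)×3.71 = 45.41 m²; P = b + 2y√(1+z²) = 4.45 + 2×3.71×2.326 = 21.71 m.
Hydraulic radius R = A/P = 45.41/21.71 = 2.092 m.
Manning's equation: Q = (1/n) A R^(2/3) S^(1/2) = (1/0.034) × 45.41 × 2.092^(2/3) × 0.00037^(1/2) = 42 m³/s.

Q = 42 m³/s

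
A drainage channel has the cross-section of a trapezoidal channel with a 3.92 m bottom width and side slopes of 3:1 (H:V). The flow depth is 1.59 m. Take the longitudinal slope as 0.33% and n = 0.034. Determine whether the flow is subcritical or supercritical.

With bottom width b = 3.92 m and side slope z = 3: A = (b + zy)y = (3.92 + 3×1.59)×1.59 = 13.82 m²; P = b + 2y√(1+z²) = 3.92 + 2×1.59×3.162 = 13.98 m.
Hydraulic radius R = A/P = 13.82/13.98 = 0.9886 m.
V = (1/n) R^(2/3) √S = (1/0.034) × 0.9886^(2/3) × √0.0033 = 1.677 m/s. Hydraulic depth D_h = A/T = 13.82/13.46 = 1.027 m.
Froude number Fr = V/√(g·D_h) = 1.677/√(9.81×1.027) = 0.528, which is less than 1, so the flow is subcritical.

subcritical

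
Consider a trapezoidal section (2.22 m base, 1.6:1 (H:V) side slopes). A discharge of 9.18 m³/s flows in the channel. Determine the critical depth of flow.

At critical depth, Q² T / (g A³) = 1, i.e. A³/T = Q²/g = 9.18²/9.81 = 8.59.
Trying y = 1.2 m: A³/T = 20.23 — over.
Trying y = 0.952 m: A³/T = 8.593 — ≈ 8.59.

y_c = 0.952 m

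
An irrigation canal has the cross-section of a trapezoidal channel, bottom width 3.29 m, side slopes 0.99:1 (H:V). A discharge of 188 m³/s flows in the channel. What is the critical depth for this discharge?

y_c = 4.54 m

At critical depth, Q² T / (g A³) = 1, i.e. A³/T = Q²/g = 188²/9.81 = 3603.
Trying y = 5.4 m: A³/T = 7254 — high.
Trying y = 3.8 m: A³/T = 1780 — low.
Trying y = 4.54 m: A³/T = 3595 — close enough.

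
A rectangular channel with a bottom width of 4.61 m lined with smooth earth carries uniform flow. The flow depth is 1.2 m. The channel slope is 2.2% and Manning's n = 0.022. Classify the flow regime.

Flow area A = b·y = 4.61 × 1.2 = 5.532 m². Wetted perimeter P = b + 2y = 4.61 + 2×1.2 = 7.01 m.
Hydraulic radius R = A/P = 5.532/7.01 = 0.7892 m.
V = (1/n) R^(2/3) √S = (1/0.022) × 0.7892^(2/3) × √0.022 = 5.757 m/s. Hydraulic depth D_h = A/T = 5.532/4.61 = 1.2 m.
Froude number Fr = V/√(g·D_h) = 5.757/√(9.81×1.2) = 1.68, which is greater than 1, so the flow is supercritical.

supercritical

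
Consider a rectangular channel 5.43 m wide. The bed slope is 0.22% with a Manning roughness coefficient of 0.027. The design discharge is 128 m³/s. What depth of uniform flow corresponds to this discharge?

y_n = 8.4 m

Manning's equation rearranged: A R^(2/3) = nQ / (1·√S) = 0.027 × 128 / (√0.0022) = 73.68.
Try y = 6.63 m: A R^(2/3) = 55.73 — too small.
Try y = 10.3 m: A R^(2/3) = 93.13 — too large.
Try y = 8.4 m: A R^(2/3) = 73.65 — close enough.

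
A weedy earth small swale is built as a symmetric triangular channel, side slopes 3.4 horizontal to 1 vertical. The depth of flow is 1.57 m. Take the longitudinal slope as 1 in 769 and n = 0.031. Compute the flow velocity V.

For a triangular section with side slope z = 3.4: A = zy² = 3.4×1.57² = 8.381 m²; P = 2y√(1+z²) = 2×1.57×3.544 = 11.13 m.
Hydraulic radius R = A/P = 8.381/11.13 = 0.7531 m.
From Manning's equation, V = (1/n) R^(2/3) S^(1/2) = (1/0.031) × 0.7531^(2/3) × 0.0013^(1/2) = 0.963 m/s.

V = 0.963 m/s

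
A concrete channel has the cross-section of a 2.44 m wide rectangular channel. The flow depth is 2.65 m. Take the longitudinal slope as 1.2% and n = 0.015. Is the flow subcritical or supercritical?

Flow area A = b·y = 2.44 × 2.65 = 6.466 m². Wetted perimeter P = b + 2y = 2.44 + 2×2.65 = 7.74 m.
Hydraulic radius R = A/P = 6.466/7.74 = 0.8354 m.
V = (1/n) R^(2/3) √S = (1/0.015) × 0.8354^(2/3) × √0.012 = 6.478 m/s. Hydraulic depth D_h = A/T = 6.466/2.44 = 2.65 m.
Froude number Fr = V/√(g·D_h) = 6.478/√(9.81×2.65) = 1.27, which is greater than 1, so the flow is supercritical.

supercritical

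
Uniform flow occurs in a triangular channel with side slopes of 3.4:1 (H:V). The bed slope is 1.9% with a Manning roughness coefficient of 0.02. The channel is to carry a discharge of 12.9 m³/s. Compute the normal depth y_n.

Manning's equation rearranged: A R^(2/3) = nQ / (1·√S) = 0.02 × 12.9 / (√0.019) = 1.872.
At y = 1.12 m: A R^(2/3) = 2.819 — too large.
At y = 0.735 m: A R^(2/3) = 0.9167 — too small.
At y = 0.961 m: A R^(2/3) = 1.874 — matches.

y_n = 0.961 m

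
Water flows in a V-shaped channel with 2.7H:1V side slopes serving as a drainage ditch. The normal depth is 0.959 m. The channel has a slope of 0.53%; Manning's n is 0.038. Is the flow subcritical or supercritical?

For a triangular section with side slope z = 2.7: A = zy² = 2.7×0.959² = 2.483 m²; P = 2y√(1+z²) = 2×0.959×2.879 = 5.522 m.
Hydraulic radius R = A/P = 2.483/5.522 = 0.4497 m.
V = (1/n) R^(2/3) √S = (1/0.038) × 0.4497^(2/3) × √0.0053 = 1.124 m/s. Hydraulic depth D_h = A/T = 2.483/5.179 = 0.4795 m.
Froude number Fr = V/√(g·D_h) = 1.124/√(9.81×0.4795) = 0.518, which is less than 1, so the flow is subcritical.

subcritical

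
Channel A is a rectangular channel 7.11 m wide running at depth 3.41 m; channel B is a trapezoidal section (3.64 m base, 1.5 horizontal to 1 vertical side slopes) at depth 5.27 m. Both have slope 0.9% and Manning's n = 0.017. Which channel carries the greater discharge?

channel B

Channel A: Flow area A = b·y = 7.11 × 3.41 = 24.25 m². Wetted perimeter P = b + 2y = 7.11 + 2×3.41 = 13.93 m. Hydraulic radius R = A/P = 24.25/13.93 = 1.74 m. Q_A = (1/0.017)·24.25·1.74^(2/3)·√0.009 = 195.8 m³/s.
Channel B: With bottom width b = 3.64 m and side slope z = 1.5: A = (b + zy)y = (3.64 + 1.5×5.27)×5.27 = 60.84 m²; P = b + 2y√(1+z²) = 3.64 + 2×5.27×1.803 = 22.64 m. Hydraulic radius R = A/P = 60.84/22.64 = 2.687 m. Q_B = (1/0.017)·60.84·2.687^(2/3)·√0.009 = 656.3 m³/s.
Q_A = 195.8 m³/s vs Q_B = 656.3 m³/s, so channel B carries more.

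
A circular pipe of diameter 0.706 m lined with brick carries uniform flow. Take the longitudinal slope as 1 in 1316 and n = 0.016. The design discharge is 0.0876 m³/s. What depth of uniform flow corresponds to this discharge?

Manning's equation rearranged: A R^(2/3) = nQ / (1·√S) = 0.016 × 0.0876 / (√0.0007599) = 0.05085.
Trying y = 0.282 m: A R^(2/3) = 0.0414 — low.
Trying y = 0.395 m: A R^(2/3) = 0.07416 — high.
Trying y = 0.316 m: A R^(2/3) = 0.05082 — matches.

y_n = 0.316 m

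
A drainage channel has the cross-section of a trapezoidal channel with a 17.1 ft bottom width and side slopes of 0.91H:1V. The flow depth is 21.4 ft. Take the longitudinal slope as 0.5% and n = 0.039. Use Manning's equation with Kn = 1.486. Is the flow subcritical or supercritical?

With bottom width b = 17.1 ft and side slope z = 0.91: A = (b + zy)y = (17.1 + 0.91×21.4)×21.4 = 782.7 ft²; P = b + 2y√(1+z²) = 17.1 + 2×21.4×1.352 = 74.97 ft.
Hydraulic radius R = A/P = 782.7/74.97 = 10.44 ft.
V = (1.486/n) R^(2/3) √S = (1.486/0.039) × 10.44^(2/3) × √0.005 = 12.87 ft/s. Hydraulic depth D_h = A/T = 782.7/56.05 = 13.96 ft.
Froude number Fr = V/√(g·D_h) = 12.87/√(32.2×13.96) = 0.607, which is less than 1, so the flow is subcritical.

subcritical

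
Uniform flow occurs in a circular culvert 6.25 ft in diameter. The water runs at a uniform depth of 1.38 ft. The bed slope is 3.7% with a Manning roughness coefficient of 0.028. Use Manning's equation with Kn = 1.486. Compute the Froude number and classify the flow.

For a circular section of diameter D = 6.25 ft at depth y = 1.38 ft, the central angle is θ = 2 arccos(1 − 2y/D) = 1.957 rad. Then A = (D²/8)(θ − sin θ) = 5.03 ft² and P = Dθ/2 = 6.115 ft.
Hydraulic radius R = A/P = 5.03/6.115 = 0.8227 ft.
V = (1.486/n) R^(2/3) √S = (1.486/0.028) × 0.8227^(2/3) × √0.037 = 8.963 ft/s. Hydraulic depth D_h = A/T = 5.03/5.185 = 0.9702 ft.
Froude number Fr = V/√(g·D_h) = 8.963/√(32.2×0.9702) = 1.6, which is greater than 1, so the flow is supercritical.

supercritical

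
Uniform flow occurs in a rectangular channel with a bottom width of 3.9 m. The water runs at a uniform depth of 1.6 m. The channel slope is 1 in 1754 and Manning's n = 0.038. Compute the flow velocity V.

Flow area A = b·y = 3.9 × 1.6 = 6.24 m². Wetted perimeter P = b + 2y = 3.9 + 2×1.6 = 7.1 m.
Hydraulic radius R = A/P = 6.24/7.1 = 0.8789 m.
From Manning's equation, V = (1/n) R^(2/3) S^(1/2) = (1/0.038) × 0.8789^(2/3) × 0.0005701^(1/2) = 0.577 m/s.

V = 0.577 m/s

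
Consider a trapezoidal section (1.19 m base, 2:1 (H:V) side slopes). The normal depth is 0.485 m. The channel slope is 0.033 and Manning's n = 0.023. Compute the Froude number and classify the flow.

supercritical

With bottom width b = 1.19 m and side slope z = 2: A = (b + zy)y = (1.19 + 2×0.485)×0.485 = 1.048 m²; P = b + 2y√(1+z²) = 1.19 + 2×0.485×2.236 = 3.359 m.
Hydraulic radius R = A/P = 1.048/3.359 = 0.3119 m.
V = (1/n) R^(2/3) √S = (1/0.023) × 0.3119^(2/3) × √0.033 = 3.632 m/s. Hydraulic depth D_h = A/T = 1.048/3.13 = 0.3347 m.
Froude number Fr = V/√(g·D_h) = 3.632/√(9.81×0.3347) = 2, which is greater than 1, so the flow is supercritical.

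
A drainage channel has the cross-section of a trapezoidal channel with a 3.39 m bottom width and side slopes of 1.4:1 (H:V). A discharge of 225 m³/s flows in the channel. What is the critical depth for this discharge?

At critical depth, Q² T / (g A³) = 1, i.e. A³/T = Q²/g = 225²/9.81 = 5161.
At y = 3.38 m: A³/T = 1610 — low.
At y = 4.49 m: A³/T = 5137 — close enough.

y_c = 4.49 m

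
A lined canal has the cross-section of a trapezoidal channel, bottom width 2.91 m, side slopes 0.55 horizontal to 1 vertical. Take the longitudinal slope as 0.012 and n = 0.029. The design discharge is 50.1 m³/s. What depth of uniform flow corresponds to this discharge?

Manning's equation rearranged: A R^(2/3) = nQ / (1·√S) = 0.029 × 50.1 / (√0.012) = 13.26.
Try y = 1.81 m: A R^(2/3) = 7.087 — short.
Try y = 3.27 m: A R^(2/3) = 20.03 — over.
Try y = 2.6 m: A R^(2/3) = 13.27 — ≈ 13.26.

y_n = 2.6 m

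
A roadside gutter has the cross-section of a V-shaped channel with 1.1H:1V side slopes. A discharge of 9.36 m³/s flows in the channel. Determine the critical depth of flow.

At critical depth, Q² T / (g A³) = 1, i.e. A³/T = Q²/g = 9.36²/9.81 = 8.931.
At y = 1.25 m: A³/T = 1.846 — too small.
At y = 2.05 m: A³/T = 21.9 — too large.
At y = 1.71 m: A³/T = 8.846 — close enough.

y_c = 1.71 m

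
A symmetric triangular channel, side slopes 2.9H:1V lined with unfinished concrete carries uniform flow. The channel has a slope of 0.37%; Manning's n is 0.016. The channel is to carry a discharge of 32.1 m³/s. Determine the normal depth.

y_n = 1.8 m

Manning's equation rearranged: A R^(2/3) = nQ / (1·√S) = 0.016 × 32.1 / (√0.0037) = 8.444.
At y = 1.42 m: A R^(2/3) = 4.483 — too small.
At y = 1.8 m: A R^(2/3) = 8.437 — close enough.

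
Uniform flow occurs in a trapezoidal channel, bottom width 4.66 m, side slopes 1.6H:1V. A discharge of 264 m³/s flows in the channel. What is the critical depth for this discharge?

At critical depth, Q² T / (g A³) = 1, i.e. A³/T = Q²/g = 264²/9.81 = 7105.
Try y = 3.02 m: A³/T = 1644 — low.
Try y = 5.16 m: A³/T = 13980 — high.
Try y = 4.37 m: A³/T = 7081 — ≈ 7105.

y_c = 4.37 m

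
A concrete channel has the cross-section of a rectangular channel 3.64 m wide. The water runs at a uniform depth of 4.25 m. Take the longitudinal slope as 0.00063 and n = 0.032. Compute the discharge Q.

Flow area A = b·y = 3.64 × 4.25 = 15.47 m². Wetted perimeter P = b + 2y = 3.64 + 2×4.25 = 12.14 m.
Hydraulic radius R = A/P = 15.47/12.14 = 1.274 m.
Manning's equation: Q = (1/n) A R^(2/3) S^(1/2) = (1/0.032) × 15.47 × 1.274^(2/3) × 0.00063^(1/2) = 14.3 m³/s.

Q = 14.3 m³/s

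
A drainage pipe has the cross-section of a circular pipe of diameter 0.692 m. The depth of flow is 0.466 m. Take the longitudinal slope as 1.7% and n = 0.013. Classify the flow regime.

supercritical

For a circular section of diameter D = 0.692 m at depth y = 0.466 m, the central angle is θ = 2 arccos(1 − 2y/D) = 3.85 rad. Then A = (D²/8)(θ − sin θ) = 0.2694 m² and P = Dθ/2 = 1.332 m.
Hydraulic radius R = A/P = 0.2694/1.332 = 0.2022 m.
V = (1/n) R^(2/3) √S = (1/0.013) × 0.2022^(2/3) × √0.017 = 3.456 m/s. Hydraulic depth D_h = A/T = 0.2694/0.649 = 0.4151 m.
Froude number Fr = V/√(g·D_h) = 3.456/√(9.81×0.4151) = 1.71, which is greater than 1, so the flow is supercritical.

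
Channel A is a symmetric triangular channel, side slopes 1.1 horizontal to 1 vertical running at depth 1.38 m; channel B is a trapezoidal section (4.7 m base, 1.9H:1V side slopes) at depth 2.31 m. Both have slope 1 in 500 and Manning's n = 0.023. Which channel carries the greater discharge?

Channel A: For a triangular section with side slope z = 1.1: A = zy² = 1.1×1.38² = 2.095 m²; P = 2y√(1+z²) = 2×1.38×1.487 = 4.103 m. Hydraulic radius R = A/P = 2.095/4.103 = 0.5106 m. Q_A = (1/0.023)·2.095·0.5106^(2/3)·√0.002 = 2.602 m³/s.
Channel B: With bottom width b = 4.7 m and side slope z = 1.9: A = (b + zy)y = (4.7 + 1.9×2.31)×2.31 = 21 m²; P = b + 2y√(1+z²) = 4.7 + 2×2.31×2.147 = 14.62 m. Hydraulic radius R = A/P = 21/14.62 = 1.436 m. Q_B = (1/0.023)·21·1.436^(2/3)·√0.002 = 51.97 m³/s.
Q_A = 2.602 m³/s vs Q_B = 51.97 m³/s, so channel B carries more.

channel B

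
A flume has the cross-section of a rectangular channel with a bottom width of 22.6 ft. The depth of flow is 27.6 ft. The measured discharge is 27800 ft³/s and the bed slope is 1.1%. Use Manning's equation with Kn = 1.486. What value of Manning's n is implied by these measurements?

Flow area A = b·y = 22.6 × 27.6 = 623.8 ft². Wetted perimeter P = b + 2y = 22.6 + 2×27.6 = 77.8 ft.
Hydraulic radius R = A/P = 623.8/77.8 = 8.017 ft.
Rearranging Manning's equation: n = (1.486/Q) A R^(2/3) S^(1/2) = (1.486/27800) × 623.8 × 8.017^(2/3) × √0.011 = 0.014.

n = 0.014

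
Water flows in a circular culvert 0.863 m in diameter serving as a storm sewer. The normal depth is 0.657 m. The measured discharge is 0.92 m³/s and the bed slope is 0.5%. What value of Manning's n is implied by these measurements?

For a circular section of diameter D = 0.863 m at depth y = 0.657 m, the central angle is θ = 2 arccos(1 − 2y/D) = 4.241 rad. Then A = (D²/8)(θ − sin θ) = 0.4778 m² and P = Dθ/2 = 1.83 m.
Hydraulic radius R = A/P = 0.4778/1.83 = 0.2611 m.
Rearranging Manning's equation: n = (1/Q) A R^(2/3) S^(1/2) = (1/0.92) × 0.4778 × 0.2611^(2/3) × √0.005 = 0.015.

n = 0.015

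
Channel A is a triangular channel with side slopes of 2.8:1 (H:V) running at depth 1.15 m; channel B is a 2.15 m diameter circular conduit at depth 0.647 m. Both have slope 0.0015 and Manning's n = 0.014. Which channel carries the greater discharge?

channel A

Channel A: For a triangular section with side slope z = 2.8: A = zy² = 2.8×1.15² = 3.703 m²; P = 2y√(1+z²) = 2×1.15×2.973 = 6.838 m. Hydraulic radius R = A/P = 3.703/6.838 = 0.5415 m. Q_A = (1/0.014)·3.703·0.5415^(2/3)·√0.0015 = 6.806 m³/s.
Channel B: For a circular section of diameter D = 2.15 m at depth y = 0.647 m, the central angle is θ = 2 arccos(1 − 2y/D) = 2.323 rad. Then A = (D²/8)(θ − sin θ) = 0.92 m² and P = Dθ/2 = 2.497 m. Hydraulic radius R = A/P = 0.92/2.497 = 0.3685 m. Q_B = (1/0.014)·0.92·0.3685^(2/3)·√0.0015 = 1.308 m³/s.
Q_A = 6.806 m³/s vs Q_B = 1.308 m³/s, so channel A carries more.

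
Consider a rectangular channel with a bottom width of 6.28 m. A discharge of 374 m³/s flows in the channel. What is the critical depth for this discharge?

y_c = 7.12 m

For a rectangular channel, critical depth y_c = (q²/g)^(1/3) where q = Q/b = 374/6.28 = 59.55 m²/s.
So y_c = (59.55²/9.81)^(1/3) = 7.12 m.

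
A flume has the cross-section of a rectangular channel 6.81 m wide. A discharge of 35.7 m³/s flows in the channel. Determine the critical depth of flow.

y_c = 1.41 m

For a rectangular channel, critical depth y_c = (q²/g)^(1/3) where q = Q/b = 35.7/6.81 = 5.242 m²/s.
So y_c = (5.242²/9.81)^(1/3) = 1.41 m.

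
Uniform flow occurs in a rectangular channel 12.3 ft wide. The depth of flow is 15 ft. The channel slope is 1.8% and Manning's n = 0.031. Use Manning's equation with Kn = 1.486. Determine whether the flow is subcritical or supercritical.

Flow area A = b·y = 12.3 × 15 = 184.5 ft². Wetted perimeter P = b + 2y = 12.3 + 2×15 = 42.3 ft.
Hydraulic radius R = A/P = 184.5/42.3 = 4.362 ft.
V = (1.486/n) R^(2/3) √S = (1.486/0.031) × 4.362^(2/3) × √0.018 = 17.17 ft/s. Hydraulic depth D_h = A/T = 184.5/12.3 = 15 ft.
Froude number Fr = V/√(g·D_h) = 17.17/√(32.2×15) = 0.781, which is less than 1, so the flow is subcritical.

subcritical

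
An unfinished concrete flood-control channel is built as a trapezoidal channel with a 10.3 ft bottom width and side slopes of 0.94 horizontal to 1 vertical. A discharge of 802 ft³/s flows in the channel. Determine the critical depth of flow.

At critical depth, Q² T / (g A³) = 1, i.e. A³/T = Q²/g = 802²/32.2 = 19980.
Trying y = 6.23 ft: A³/T = 46320 — over.
Trying y = 4.27 ft: A³/T = 12460 — short.
Trying y = 4.9 ft: A³/T = 19970 — close enough.

y_c = 4.9 ft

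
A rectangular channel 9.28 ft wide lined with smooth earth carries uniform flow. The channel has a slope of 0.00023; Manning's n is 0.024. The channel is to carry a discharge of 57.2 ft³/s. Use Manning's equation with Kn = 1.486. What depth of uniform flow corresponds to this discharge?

Manning's equation rearranged: A R^(2/3) = nQ / (1.486·√S) = 0.024 × 57.2 / (1.486 × √0.00023) = 60.92.
Try y = 3.52 ft: A R^(2/3) = 51.88 — short.
Try y = 4.39 ft: A R^(2/3) = 70.07 — over.
Try y = 3.96 ft: A R^(2/3) = 60.96 — close enough.

y_n = 3.96 ft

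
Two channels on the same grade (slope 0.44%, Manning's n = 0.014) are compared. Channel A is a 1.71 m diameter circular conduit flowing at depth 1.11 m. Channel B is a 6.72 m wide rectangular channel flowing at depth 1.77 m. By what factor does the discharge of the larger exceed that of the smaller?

13.3

Channel A: For a circular section of diameter D = 1.71 m at depth y = 1.11 m, the central angle is θ = 2 arccos(1 − 2y/D) = 3.747 rad. Then A = (D²/8)(θ − sin θ) = 1.578 m² and P = Dθ/2 = 3.204 m. Hydraulic radius R = A/P = 1.578/3.204 = 0.4925 m. Q_A = (1/0.014)·1.578·0.4925^(2/3)·√0.0044 = 4.662 m³/s.
Channel B: Flow area A = b·y = 6.72 × 1.77 = 11.89 m². Wetted perimeter P = b + 2y = 6.72 + 2×1.77 = 10.26 m. Hydraulic radius R = A/P = 11.89/10.26 = 1.159 m. Q_B = (1/0.014)·11.89·1.159^(2/3)·√0.0044 = 62.19 m³/s.
The larger discharge is 62.19 m³/s and the smaller is 4.662 m³/s; the ratio is 13.3.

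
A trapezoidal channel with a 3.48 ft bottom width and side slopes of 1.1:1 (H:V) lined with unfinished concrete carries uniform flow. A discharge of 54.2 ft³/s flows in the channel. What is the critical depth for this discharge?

At critical depth, Q² T / (g A³) = 1, i.e. A³/T = Q²/g = 54.2²/32.2 = 91.23.
Try y = 1.81 ft: A³/T = 130.1 — high.
Try y = 1.64 ft: A³/T = 91.81 — close enough.

y_c = 1.64 ft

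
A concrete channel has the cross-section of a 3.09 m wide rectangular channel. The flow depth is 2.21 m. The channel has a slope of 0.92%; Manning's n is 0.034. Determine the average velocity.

Flow area A = b·y = 3.09 × 2.21 = 6.829 m². Wetted perimeter P = b + 2y = 3.09 + 2×2.21 = 7.51 m.
Hydraulic radius R = A/P = 6.829/7.51 = 0.9093 m.
From Manning's equation, V = (1/n) R^(2/3) S^(1/2) = (1/0.034) × 0.9093^(2/3) × 0.0092^(1/2) = 2.65 m/s.

V = 2.65 m/s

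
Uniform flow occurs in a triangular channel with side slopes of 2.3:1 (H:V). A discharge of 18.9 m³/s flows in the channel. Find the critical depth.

At critical depth, Q² T / (g A³) = 1, i.e. A³/T = Q²/g = 18.9²/9.81 = 36.41.
Trying y = 1.89 m: A³/T = 63.79 — high.
Trying y = 1.69 m: A³/T = 36.46 — ≈ 36.41.

y_c = 1.69 m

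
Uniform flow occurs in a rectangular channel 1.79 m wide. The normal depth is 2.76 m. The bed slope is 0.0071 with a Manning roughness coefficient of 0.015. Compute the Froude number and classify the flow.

subcritical

Flow area A = b·y = 1.79 × 2.76 = 4.94 m². Wetted perimeter P = b + 2y = 1.79 + 2×2.76 = 7.31 m.
Hydraulic radius R = A/P = 4.94/7.31 = 0.6758 m.
V = (1/n) R^(2/3) √S = (1/0.015) × 0.6758^(2/3) × √0.0071 = 4.326 m/s. Hydraulic depth D_h = A/T = 4.94/1.79 = 2.76 m.
Froude number Fr = V/√(g·D_h) = 4.326/√(9.81×2.76) = 0.831, which is less than 1, so the flow is subcritical.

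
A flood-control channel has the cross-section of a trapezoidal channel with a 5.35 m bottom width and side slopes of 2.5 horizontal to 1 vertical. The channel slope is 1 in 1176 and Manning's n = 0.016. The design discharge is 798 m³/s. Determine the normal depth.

y_n = 7.4 m

Manning's equation rearranged: A R^(2/3) = nQ / (1·√S) = 0.016 × 798 / (√0.0008503) = 437.9.
Trying y = 9.42 m: A R^(2/3) = 780.5 — over.
Trying y = 7.4 m: A R^(2/3) = 437.6 — matches.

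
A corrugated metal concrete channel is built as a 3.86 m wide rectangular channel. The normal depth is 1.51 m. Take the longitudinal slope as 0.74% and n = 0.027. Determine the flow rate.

Q = 16.6 m³/s

Flow area A = b·y = 3.86 × 1.51 = 5.829 m². Wetted perimeter P = b + 2y = 3.86 + 2×1.51 = 6.88 m.
Hydraulic radius R = A/P = 5.829/6.88 = 0.8472 m.
Manning's equation: Q = (1/n) A R^(2/3) S^(1/2) = (1/0.027) × 5.829 × 0.8472^(2/3) × 0.0074^(1/2) = 16.6 m³/s.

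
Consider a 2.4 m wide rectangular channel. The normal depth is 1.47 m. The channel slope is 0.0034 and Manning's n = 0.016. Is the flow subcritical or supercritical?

subcritical

Flow area A = b·y = 2.4 × 1.47 = 3.528 m². Wetted perimeter P = b + 2y = 2.4 + 2×1.47 = 5.34 m.
Hydraulic radius R = A/P = 3.528/5.34 = 0.6607 m.
V = (1/n) R^(2/3) √S = (1/0.016) × 0.6607^(2/3) × √0.0034 = 2.764 m/s. Hydraulic depth D_h = A/T = 3.528/2.4 = 1.47 m.
Froude number Fr = V/√(g·D_h) = 2.764/√(9.81×1.47) = 0.728, which is less than 1, so the flow is subcritical.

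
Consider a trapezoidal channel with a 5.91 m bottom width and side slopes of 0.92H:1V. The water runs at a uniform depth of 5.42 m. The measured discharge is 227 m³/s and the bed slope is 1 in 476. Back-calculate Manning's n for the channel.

With bottom width b = 5.91 m and side slope z = 0.92: A = (b + zy)y = (5.91 + 0.92×5.42)×5.42 = 59.06 m²; P = b + 2y√(1+z²) = 5.91 + 2×5.42×1.359 = 20.64 m.
Hydraulic radius R = A/P = 59.06/20.64 = 2.861 m.
Rearranging Manning's equation: n = (1/Q) A R^(2/3) S^(1/2) = (1/227) × 59.06 × 2.861^(2/3) × √0.002101 = 0.024.

n = 0.024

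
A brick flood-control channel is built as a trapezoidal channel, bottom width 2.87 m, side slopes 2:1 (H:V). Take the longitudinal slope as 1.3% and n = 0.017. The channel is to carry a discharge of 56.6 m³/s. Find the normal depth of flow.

Manning's equation rearranged: A R^(2/3) = nQ / (1·√S) = 0.017 × 56.6 / (√0.013) = 8.439.
At y = 1.89 m: A R^(2/3) = 13.47 — too large.
At y = 1.13 m: A R^(2/3) = 4.707 — too small.
At y = 1.51 m: A R^(2/3) = 8.439 — ≈ 8.439.

y_n = 1.51 m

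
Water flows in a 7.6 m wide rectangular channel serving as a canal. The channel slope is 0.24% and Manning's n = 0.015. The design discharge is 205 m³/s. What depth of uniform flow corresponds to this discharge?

y_n = 4.96 m

Manning's equation rearranged: A R^(2/3) = nQ / (1·√S) = 0.015 × 205 / (√0.0024) = 62.77.
Trying y = 3.95 m: A R^(2/3) = 46.64 — too small.
Trying y = 5.69 m: A R^(2/3) = 74.88 — too large.
Trying y = 4.96 m: A R^(2/3) = 62.83 — close enough.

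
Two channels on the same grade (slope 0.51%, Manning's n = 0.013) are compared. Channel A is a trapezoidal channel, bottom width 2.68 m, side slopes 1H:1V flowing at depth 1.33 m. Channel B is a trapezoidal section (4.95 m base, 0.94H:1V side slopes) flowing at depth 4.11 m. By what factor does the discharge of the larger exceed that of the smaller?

13.2

Channel A: With bottom width b = 2.68 m and side slope z = 1: A = (b + zy)y = (2.68 + 1×1.33)×1.33 = 5.333 m²; P = b + 2y√(1+z²) = 2.68 + 2×1.33×1.414 = 6.442 m. Hydraulic radius R = A/P = 5.333/6.442 = 0.8279 m. Q_A = (1/0.013)·5.333·0.8279^(2/3)·√0.0051 = 25.83 m³/s.
Channel B: With bottom width b = 4.95 m and side slope z = 0.94: A = (b + zy)y = (4.95 + 0.94×4.11)×4.11 = 36.22 m²; P = b + 2y√(1+z²) = 4.95 + 2×4.11×1.372 = 16.23 m. Hydraulic radius R = A/P = 36.22/16.23 = 2.232 m. Q_B = (1/0.013)·36.22·2.232^(2/3)·√0.0051 = 339.8 m³/s.
The larger discharge is 339.8 m³/s and the smaller is 25.83 m³/s; the ratio is 13.2.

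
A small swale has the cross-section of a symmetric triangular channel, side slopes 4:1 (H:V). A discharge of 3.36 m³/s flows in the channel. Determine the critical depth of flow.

At critical depth, Q² T / (g A³) = 1, i.e. A³/T = Q²/g = 3.36²/9.81 = 1.151.
Try y = 0.754 m: A³/T = 1.95 — too large.
Try y = 0.594 m: A³/T = 0.5916 — too small.
Try y = 0.679 m: A³/T = 1.155 — close enough.

y_c = 0.679 m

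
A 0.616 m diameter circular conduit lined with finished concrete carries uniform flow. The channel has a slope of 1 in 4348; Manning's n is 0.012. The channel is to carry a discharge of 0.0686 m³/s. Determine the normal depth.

Manning's equation rearranged: A R^(2/3) = nQ / (1·√S) = 0.012 × 0.0686 / (√0.00023) = 0.05428.
At y = 0.447 m: A R^(2/3) = 0.07505 — over.
At y = 0.356 m: A R^(2/3) = 0.05428 — close enough.

y_n = 0.356 m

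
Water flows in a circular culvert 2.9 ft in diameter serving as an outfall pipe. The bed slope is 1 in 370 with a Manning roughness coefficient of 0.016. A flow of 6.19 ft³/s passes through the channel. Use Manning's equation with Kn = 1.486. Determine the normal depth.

Manning's equation rearranged: A R^(2/3) = nQ / (1.486·√S) = 0.016 × 6.19 / (1.486 × √0.002703) = 1.282.
Try y = 1.19 ft: A R^(2/3) = 1.882 — over.
Try y = 0.722 ft: A R^(2/3) = 0.7242 — short.
Try y = 0.968 ft: A R^(2/3) = 1.281 — close enough.

y_n = 0.968 ft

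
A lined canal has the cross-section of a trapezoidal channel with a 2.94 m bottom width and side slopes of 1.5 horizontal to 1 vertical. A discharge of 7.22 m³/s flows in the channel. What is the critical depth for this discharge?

y_c = 0.744 m

At critical depth, Q² T / (g A³) = 1, i.e. A³/T = Q²/g = 7.22²/9.81 = 5.314.
Try y = 0.634 m: A³/T = 3.1 — short.
Try y = 0.81 m: A³/T = 7.099 — over.
Try y = 0.744 m: A³/T = 5.313 — close enough.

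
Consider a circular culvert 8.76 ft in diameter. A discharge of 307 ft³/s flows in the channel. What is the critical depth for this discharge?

At critical depth, Q² T / (g A³) = 1, i.e. A³/T = Q²/g = 307²/32.2 = 2927.
At y = 5.4 ft: A³/T = 6957 — over.
At y = 3.45 ft: A³/T = 1252 — short.
At y = 4.31 ft: A³/T = 2937 — ≈ 2927.

y_c = 4.31 ft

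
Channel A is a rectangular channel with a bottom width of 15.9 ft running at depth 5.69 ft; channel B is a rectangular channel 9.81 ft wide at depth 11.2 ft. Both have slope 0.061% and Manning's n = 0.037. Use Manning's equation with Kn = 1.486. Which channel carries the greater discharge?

channel B

Channel A: Flow area A = b·y = 15.9 × 5.69 = 90.47 ft². Wetted perimeter P = b + 2y = 15.9 + 2×5.69 = 27.28 ft. Hydraulic radius R = A/P = 90.47/27.28 = 3.316 ft. Q_A = (1.486/0.037)·90.47·3.316^(2/3)·√0.00061 = 199.6 ft³/s.
Channel B: Flow area A = b·y = 9.81 × 11.2 = 109.9 ft². Wetted perimeter P = b + 2y = 9.81 + 2×11.2 = 32.21 ft. Hydraulic radius R = A/P = 109.9/32.21 = 3.411 ft. Q_B = (1.486/0.037)·109.9·3.411^(2/3)·√0.00061 = 247 ft³/s.
Q_A = 199.6 ft³/s vs Q_B = 247 ft³/s, so channel B carries more.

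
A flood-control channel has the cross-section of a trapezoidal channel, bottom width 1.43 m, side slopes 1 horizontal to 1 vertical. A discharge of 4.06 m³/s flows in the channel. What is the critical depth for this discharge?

At critical depth, Q² T / (g A³) = 1, i.e. A³/T = Q²/g = 4.06²/9.81 = 1.68.
Try y = 0.951 m: A³/T = 3.484 — high.
Try y = 0.616 m: A³/T = 0.7521 — low.
Try y = 0.776 m: A³/T = 1.682 — matches.

y_c = 0.776 m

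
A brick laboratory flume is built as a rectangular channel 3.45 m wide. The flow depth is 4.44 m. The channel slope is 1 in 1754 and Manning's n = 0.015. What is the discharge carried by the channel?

Q = 28.2 m³/s

Flow area A = b·y = 3.45 × 4.44 = 15.32 m². Wetted perimeter P = b + 2y = 3.45 + 2×4.44 = 12.33 m.
Hydraulic radius R = A/P = 15.32/12.33 = 1.242 m.
Manning's equation: Q = (1/n) A R^(2/3) S^(1/2) = (1/0.015) × 15.32 × 1.242^(2/3) × 0.0005701^(1/2) = 28.2 m³/s.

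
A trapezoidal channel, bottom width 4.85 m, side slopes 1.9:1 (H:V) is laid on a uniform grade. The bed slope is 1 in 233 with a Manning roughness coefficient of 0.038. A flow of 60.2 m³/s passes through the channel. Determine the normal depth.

y_n = 2.61 m

Manning's equation rearranged: A R^(2/3) = nQ / (1·√S) = 0.038 × 60.2 / (√0.004292) = 34.92.
Trying y = 1.99 m: A R^(2/3) = 20.27 — short.
Trying y = 3.29 m: A R^(2/3) = 56.51 — over.
Trying y = 2.61 m: A R^(2/3) = 34.94 — close enough.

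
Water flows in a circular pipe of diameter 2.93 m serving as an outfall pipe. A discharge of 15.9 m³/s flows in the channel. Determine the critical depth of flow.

At critical depth, Q² T / (g A³) = 1, i.e. A³/T = Q²/g = 15.9²/9.81 = 25.77.
Try y = 1.32 m: A³/T = 8.779 — low.
Try y = 1.75 m: A³/T = 25.8 — close enough.

y_c = 1.75 m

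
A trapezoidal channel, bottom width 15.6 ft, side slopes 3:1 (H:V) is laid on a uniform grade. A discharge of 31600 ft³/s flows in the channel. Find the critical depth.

At critical depth, Q² T / (g A³) = 1, i.e. A³/T = Q²/g = 31600²/32.2 = 31010000.
At y = 17.9 ft: A³/T = 15520000 — too small.
At y = 26.6 ft: A³/T = 93270000 — too large.
At y = 20.9 ft: A³/T = 31080000 — close enough.

y_c = 20.9 ft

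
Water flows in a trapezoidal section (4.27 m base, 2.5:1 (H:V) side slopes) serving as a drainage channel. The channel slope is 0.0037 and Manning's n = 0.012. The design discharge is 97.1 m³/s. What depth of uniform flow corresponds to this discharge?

y_n = 1.9 m

Manning's equation rearranged: A R^(2/3) = nQ / (1·√S) = 0.012 × 97.1 / (√0.0037) = 19.16.
At y = 2.25 m: A R^(2/3) = 27.31 — over.
At y = 1.9 m: A R^(2/3) = 19.16 — close enough.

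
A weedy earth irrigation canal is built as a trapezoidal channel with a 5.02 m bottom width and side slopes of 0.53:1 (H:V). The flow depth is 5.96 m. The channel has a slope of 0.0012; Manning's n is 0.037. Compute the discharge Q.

Q = 87 m³/s

With bottom width b = 5.02 m and side slope z = 0.53: A = (b + zy)y = (5.02 + 0.53×5.96)×5.96 = 48.75 m²; P = b + 2y√(1+z²) = 5.02 + 2×5.96×1.132 = 18.51 m.
Hydraulic radius R = A/P = 48.75/18.51 = 2.633 m.
Manning's equation: Q = (1/n) A R^(2/3) S^(1/2) = (1/0.037) × 48.75 × 2.633^(2/3) × 0.0012^(1/2) = 87 m³/s.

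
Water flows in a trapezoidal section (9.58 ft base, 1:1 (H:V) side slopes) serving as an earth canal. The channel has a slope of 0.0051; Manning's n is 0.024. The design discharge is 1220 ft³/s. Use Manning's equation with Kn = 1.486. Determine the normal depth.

Manning's equation rearranged: A R^(2/3) = nQ / (1.486·√S) = 0.024 × 1220 / (1.486 × √0.0051) = 275.9.
Try y = 8.12 ft: A R^(2/3) = 386.9 — high.
Try y = 5.67 ft: A R^(2/3) = 194.6 — low.
Try y = 6.82 ft: A R^(2/3) = 275.9 — ≈ 275.9.

y_n = 6.82 ft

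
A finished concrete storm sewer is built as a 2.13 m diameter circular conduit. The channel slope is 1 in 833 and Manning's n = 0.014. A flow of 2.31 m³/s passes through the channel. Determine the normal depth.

y_n = 0.935 m

Manning's equation rearranged: A R^(2/3) = nQ / (1·√S) = 0.014 × 2.31 / (√0.0012) = 0.9334.
Try y = 1.04 m: A R^(2/3) = 1.124 — over.
Try y = 0.808 m: A R^(2/3) = 0.7155 — short.
Try y = 0.935 m: A R^(2/3) = 0.9331 — ≈ 0.9334.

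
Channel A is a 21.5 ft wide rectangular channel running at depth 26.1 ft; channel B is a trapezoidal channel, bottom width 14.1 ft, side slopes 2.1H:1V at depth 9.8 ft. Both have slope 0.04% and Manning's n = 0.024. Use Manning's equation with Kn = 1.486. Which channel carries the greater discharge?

Channel A: Flow area A = b·y = 21.5 × 26.1 = 561.1 ft². Wetted perimeter P = b + 2y = 21.5 + 2×26.1 = 73.7 ft. Hydraulic radius R = A/P = 561.1/73.7 = 7.614 ft. Q_A = (1.486/0.024)·561.1·7.614^(2/3)·√0.0004 = 2689 ft³/s.
Channel B: With bottom width b = 14.1 ft and side slope z = 2.1: A = (b + zy)y = (14.1 + 2.1×9.8)×9.8 = 339.9 ft²; P = b + 2y√(1+z²) = 14.1 + 2×9.8×2.326 = 59.69 ft. Hydraulic radius R = A/P = 339.9/59.69 = 5.694 ft. Q_B = (1.486/0.024)·339.9·5.694^(2/3)·√0.0004 = 1342 ft³/s.
Q_A = 2689 ft³/s vs Q_B = 1342 ft³/s, so channel A carries more.

channel A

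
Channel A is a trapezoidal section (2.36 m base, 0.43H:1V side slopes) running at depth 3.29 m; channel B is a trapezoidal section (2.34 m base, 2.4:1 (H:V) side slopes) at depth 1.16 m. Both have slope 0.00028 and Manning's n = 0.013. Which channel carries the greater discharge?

channel A

Channel A: With bottom width b = 2.36 m and side slope z = 0.43: A = (b + zy)y = (2.36 + 0.43×3.29)×3.29 = 12.42 m²; P = b + 2y√(1+z²) = 2.36 + 2×3.29×1.089 = 9.523 m. Hydraulic radius R = A/P = 12.42/9.523 = 1.304 m. Q_A = (1/0.013)·12.42·1.304^(2/3)·√0.00028 = 19.08 m³/s.
Channel B: With bottom width b = 2.34 m and side slope z = 2.4: A = (b + zy)y = (2.34 + 2.4×1.16)×1.16 = 5.944 m²; P = b + 2y√(1+z²) = 2.34 + 2×1.16×2.6 = 8.372 m. Hydraulic radius R = A/P = 5.944/8.372 = 0.71 m. Q_B = (1/0.013)·5.944·0.71^(2/3)·√0.00028 = 6.089 m³/s.
Q_A = 19.08 m³/s vs Q_B = 6.089 m³/s, so channel A carries more.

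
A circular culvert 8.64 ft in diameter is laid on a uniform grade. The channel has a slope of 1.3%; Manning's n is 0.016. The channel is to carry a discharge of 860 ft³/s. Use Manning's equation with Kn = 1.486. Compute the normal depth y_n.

Manning's equation rearranged: A R^(2/3) = nQ / (1.486·√S) = 0.016 × 860 / (1.486 × √0.013) = 81.21.
Trying y = 7.18 ft: A R^(2/3) = 99.15 — too large.
Trying y = 4.93 ft: A R^(2/3) = 60.86 — too small.
Trying y = 6 ft: A R^(2/3) = 81.17 — matches.

y_n = 6 ft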